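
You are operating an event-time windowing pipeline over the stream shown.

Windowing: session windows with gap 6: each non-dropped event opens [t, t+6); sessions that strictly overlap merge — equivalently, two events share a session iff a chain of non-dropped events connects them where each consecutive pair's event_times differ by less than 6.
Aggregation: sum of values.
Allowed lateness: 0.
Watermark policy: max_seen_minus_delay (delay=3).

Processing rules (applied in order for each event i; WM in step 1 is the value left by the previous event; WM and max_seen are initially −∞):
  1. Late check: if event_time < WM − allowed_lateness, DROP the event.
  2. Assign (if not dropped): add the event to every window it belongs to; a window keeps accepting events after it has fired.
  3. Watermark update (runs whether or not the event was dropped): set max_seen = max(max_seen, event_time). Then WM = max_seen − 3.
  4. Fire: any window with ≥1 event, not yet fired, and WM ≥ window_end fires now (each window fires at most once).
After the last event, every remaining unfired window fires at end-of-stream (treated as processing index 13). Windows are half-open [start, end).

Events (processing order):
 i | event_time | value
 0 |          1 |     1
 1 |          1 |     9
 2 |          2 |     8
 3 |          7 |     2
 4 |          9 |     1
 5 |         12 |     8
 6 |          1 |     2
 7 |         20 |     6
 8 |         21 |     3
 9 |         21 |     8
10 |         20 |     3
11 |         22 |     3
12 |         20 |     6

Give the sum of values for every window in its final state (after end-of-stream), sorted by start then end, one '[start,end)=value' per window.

[1,18)=29 [20,28)=29

i=0 t=1 v=1: → [1,7); WM=-2
i=1 t=1 v=9: → [1,7); WM=-2
i=2 t=2 v=8: → [1,8); WM=-1
i=3 t=7 v=2: → [1,13); WM=4
i=4 t=9 v=1: → [1,15); WM=6
i=5 t=12 v=8: → [1,18); WM=9
i=6 t=1 v=2: DROP (t<9-0); WM=9
i=7 t=20 v=6: → [20,26); WM=17
i=8 t=21 v=3: → [20,27); WM=18
i=9 t=21 v=8: → [20,27); WM=18
i=10 t=20 v=3: → [20,27); WM=18
i=11 t=22 v=3: → [20,28); WM=19
i=12 t=20 v=6: → [20,28); WM=19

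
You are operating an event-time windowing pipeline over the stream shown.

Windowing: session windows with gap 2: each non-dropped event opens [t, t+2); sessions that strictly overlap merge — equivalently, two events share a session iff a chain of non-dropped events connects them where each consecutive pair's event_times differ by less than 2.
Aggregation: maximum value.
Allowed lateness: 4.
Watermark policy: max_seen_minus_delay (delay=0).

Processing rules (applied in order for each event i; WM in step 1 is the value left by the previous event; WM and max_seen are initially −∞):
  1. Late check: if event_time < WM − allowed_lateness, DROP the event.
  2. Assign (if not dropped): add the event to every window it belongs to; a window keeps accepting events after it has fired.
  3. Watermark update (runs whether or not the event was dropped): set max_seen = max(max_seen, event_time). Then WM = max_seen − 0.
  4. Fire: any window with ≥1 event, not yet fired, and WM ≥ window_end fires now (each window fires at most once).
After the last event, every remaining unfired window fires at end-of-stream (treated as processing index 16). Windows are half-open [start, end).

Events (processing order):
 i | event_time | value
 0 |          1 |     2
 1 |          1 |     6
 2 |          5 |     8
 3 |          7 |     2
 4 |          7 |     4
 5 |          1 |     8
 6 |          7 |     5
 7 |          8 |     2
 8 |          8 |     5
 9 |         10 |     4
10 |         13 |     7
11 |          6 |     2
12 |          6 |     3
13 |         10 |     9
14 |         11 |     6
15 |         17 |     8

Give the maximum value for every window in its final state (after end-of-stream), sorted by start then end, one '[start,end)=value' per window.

[1,3)=6 [5,7)=8 [7,10)=5 [10,13)=9 [13,15)=7 [17,19)=8

i=0 t=1 v=2: → [1,3); WM=1
i=1 t=1 v=6: → [1,3); WM=1
i=2 t=5 v=8: → [5,7); WM=5
i=3 t=7 v=2: → [7,9); WM=7
i=4 t=7 v=4: → [7,9); WM=7
i=5 t=1 v=8: DROP (t<7-4); WM=7
i=6 t=7 v=5: → [7,9); WM=7
i=7 t=8 v=2: → [7,10); WM=8
i=8 t=8 v=5: → [7,10); WM=8
i=9 t=10 v=4: → [10,12); WM=10
i=10 t=13 v=7: → [13,15); WM=13
i=11 t=6 v=2: DROP (t<13-4); WM=13
i=12 t=6 v=3: DROP (t<13-4); WM=13
i=13 t=10 v=9: → [10,12); WM=13
i=14 t=11 v=6: → [10,13); WM=13
i=15 t=17 v=8: → [17,19); WM=17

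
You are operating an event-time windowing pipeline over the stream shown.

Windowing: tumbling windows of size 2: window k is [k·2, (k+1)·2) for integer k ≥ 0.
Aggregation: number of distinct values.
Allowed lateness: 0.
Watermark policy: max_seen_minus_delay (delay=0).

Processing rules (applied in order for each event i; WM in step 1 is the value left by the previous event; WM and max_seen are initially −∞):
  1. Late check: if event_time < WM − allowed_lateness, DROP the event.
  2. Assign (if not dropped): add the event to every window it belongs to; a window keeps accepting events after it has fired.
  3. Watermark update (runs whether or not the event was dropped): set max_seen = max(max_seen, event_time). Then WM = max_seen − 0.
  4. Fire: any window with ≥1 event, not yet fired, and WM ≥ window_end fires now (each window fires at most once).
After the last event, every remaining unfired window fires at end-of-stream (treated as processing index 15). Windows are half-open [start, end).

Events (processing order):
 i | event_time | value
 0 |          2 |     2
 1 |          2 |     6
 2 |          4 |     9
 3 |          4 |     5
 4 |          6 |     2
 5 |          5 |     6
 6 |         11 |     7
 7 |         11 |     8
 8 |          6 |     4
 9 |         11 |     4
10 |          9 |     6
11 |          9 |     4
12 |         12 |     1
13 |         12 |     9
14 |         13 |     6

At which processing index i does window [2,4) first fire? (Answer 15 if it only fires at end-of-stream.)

i=0 t=2 v=2: → [2,4); WM=2
i=1 t=2 v=6: → [2,4); WM=2
i=2 t=4 v=9: → [4,6); WM=4; [2,4) fires=2
i=3 t=4 v=5: → [4,6); WM=4
i=4 t=6 v=2: → [6,8); WM=6; [4,6) fires=2
i=5 t=5 v=6: DROP (t<6-0); WM=6
i=6 t=11 v=7: → [10,12); WM=11; [6,8) fires=1
i=7 t=11 v=8: → [10,12); WM=11
i=8 t=6 v=4: DROP (t<11-0); WM=11
i=9 t=11 v=4: → [10,12); WM=11
i=10 t=9 v=6: DROP (t<11-0); WM=11
i=11 t=9 v=4: DROP (t<11-0); WM=11
i=12 t=12 v=1: → [12,14); WM=12; [10,12) fires=3
i=13 t=12 v=9: → [12,14); WM=12
i=14 t=13 v=6: → [12,14); WM=13

2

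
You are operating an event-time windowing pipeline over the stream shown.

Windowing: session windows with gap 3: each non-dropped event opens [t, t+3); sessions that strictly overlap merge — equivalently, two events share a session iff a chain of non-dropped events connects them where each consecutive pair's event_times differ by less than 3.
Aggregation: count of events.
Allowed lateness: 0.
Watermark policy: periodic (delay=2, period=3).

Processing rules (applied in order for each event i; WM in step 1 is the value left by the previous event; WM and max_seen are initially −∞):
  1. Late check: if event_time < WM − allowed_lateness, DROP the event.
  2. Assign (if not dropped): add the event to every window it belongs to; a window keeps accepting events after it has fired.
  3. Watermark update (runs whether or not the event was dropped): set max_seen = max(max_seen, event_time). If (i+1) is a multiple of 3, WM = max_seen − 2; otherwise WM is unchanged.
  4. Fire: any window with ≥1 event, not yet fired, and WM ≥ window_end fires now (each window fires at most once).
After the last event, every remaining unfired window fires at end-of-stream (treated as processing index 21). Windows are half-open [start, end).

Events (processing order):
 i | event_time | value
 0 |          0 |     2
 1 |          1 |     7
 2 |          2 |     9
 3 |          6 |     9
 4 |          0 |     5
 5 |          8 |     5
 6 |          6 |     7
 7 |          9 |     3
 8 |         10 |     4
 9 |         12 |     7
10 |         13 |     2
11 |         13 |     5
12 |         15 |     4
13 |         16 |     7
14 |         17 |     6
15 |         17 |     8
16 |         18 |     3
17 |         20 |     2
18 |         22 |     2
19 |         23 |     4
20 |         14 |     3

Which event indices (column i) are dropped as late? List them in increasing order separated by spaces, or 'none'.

i=0 t=0 v=2: → [0,3); WM=−∞
i=1 t=1 v=7: → [0,4); WM=−∞
i=2 t=2 v=9: → [0,5); WM=0
i=3 t=6 v=9: → [6,9); WM=0
i=4 t=0 v=5: → [0,5); WM=0
i=5 t=8 v=5: → [6,11); WM=6
i=6 t=6 v=7: → [6,11); WM=6
i=7 t=9 v=3: → [6,12); WM=6
i=8 t=10 v=4: → [6,13); WM=8
i=9 t=12 v=7: → [6,15); WM=8
i=10 t=13 v=2: → [6,16); WM=8
i=11 t=13 v=5: → [6,16); WM=11
i=12 t=15 v=4: → [6,18); WM=11
i=13 t=16 v=7: → [6,19); WM=11
i=14 t=17 v=6: → [6,20); WM=15
i=15 t=17 v=8: → [6,20); WM=15
i=16 t=18 v=3: → [6,21); WM=15
i=17 t=20 v=2: → [6,23); WM=18
i=18 t=22 v=2: → [6,25); WM=18
i=19 t=23 v=4: → [6,26); WM=18
i=20 t=14 v=3: DROP (t<18-0); WM=21

20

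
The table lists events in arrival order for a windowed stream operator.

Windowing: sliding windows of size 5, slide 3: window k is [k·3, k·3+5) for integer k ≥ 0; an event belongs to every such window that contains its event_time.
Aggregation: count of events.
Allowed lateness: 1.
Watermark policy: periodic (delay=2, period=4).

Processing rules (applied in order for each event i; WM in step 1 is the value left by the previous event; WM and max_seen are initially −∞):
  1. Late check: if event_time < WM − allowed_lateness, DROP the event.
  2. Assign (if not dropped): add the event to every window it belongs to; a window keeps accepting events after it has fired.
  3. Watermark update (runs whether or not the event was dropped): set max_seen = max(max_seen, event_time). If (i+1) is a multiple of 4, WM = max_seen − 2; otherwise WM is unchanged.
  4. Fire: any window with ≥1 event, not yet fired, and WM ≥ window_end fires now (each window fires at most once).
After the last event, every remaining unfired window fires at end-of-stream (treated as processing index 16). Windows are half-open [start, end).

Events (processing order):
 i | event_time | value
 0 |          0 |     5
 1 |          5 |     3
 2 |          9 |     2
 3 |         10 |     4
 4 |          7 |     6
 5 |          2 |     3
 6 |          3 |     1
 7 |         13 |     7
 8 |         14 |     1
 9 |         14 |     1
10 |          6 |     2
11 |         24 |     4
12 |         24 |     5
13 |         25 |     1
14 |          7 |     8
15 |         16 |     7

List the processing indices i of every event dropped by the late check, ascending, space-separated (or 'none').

i=0 t=0 v=5: → [0,5); WM=−∞
i=1 t=5 v=3: → [3,8); WM=−∞
i=2 t=9 v=2: → [9,14),[6,11); WM=−∞
i=3 t=10 v=4: → [9,14),[6,11); WM=8; [0,5) fires=1 [3,8) fires=1
i=4 t=7 v=6: → [6,11),[3,8); WM=8
i=5 t=2 v=3: DROP (t<8-1); WM=8
i=6 t=3 v=1: DROP (t<8-1); WM=8
i=7 t=13 v=7: → [12,17),[9,14); WM=11; [6,11) fires=3
i=8 t=14 v=1: → [12,17); WM=11
i=9 t=14 v=1: → [12,17); WM=11
i=10 t=6 v=2: DROP (t<11-1); WM=11
i=11 t=24 v=4: → [24,29),[21,26); WM=22; [9,14) fires=3 [12,17) fires=3
i=12 t=24 v=5: → [24,29),[21,26); WM=22
i=13 t=25 v=1: → [24,29),[21,26); WM=22
i=14 t=7 v=8: DROP (t<22-1); WM=22
i=15 t=16 v=7: DROP (t<22-1); WM=23

5 6 10 14 15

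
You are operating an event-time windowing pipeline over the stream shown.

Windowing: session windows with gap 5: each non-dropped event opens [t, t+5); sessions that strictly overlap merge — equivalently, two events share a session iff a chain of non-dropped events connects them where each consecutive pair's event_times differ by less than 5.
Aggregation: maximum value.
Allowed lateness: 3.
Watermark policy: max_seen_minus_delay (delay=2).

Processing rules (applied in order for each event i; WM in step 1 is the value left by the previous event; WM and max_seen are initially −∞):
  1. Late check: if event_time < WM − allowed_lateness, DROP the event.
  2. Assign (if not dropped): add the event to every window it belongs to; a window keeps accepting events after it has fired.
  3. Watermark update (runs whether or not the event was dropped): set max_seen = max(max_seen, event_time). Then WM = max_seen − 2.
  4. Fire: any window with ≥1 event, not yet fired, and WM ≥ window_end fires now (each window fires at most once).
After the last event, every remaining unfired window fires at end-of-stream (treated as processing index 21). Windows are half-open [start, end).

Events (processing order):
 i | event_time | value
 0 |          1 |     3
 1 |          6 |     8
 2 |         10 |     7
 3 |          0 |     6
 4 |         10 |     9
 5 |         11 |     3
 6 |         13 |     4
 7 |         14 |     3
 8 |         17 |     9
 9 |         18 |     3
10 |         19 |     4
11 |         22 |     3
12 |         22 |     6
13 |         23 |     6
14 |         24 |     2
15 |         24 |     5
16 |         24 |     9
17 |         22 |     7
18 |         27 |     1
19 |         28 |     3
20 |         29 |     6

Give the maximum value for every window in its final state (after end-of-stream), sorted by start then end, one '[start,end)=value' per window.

i=0 t=1 v=3: → [1,6); WM=-1
i=1 t=6 v=8: → [6,11); WM=4
i=2 t=10 v=7: → [6,15); WM=8
i=3 t=0 v=6: DROP (t<8-3); WM=8
i=4 t=10 v=9: → [6,15); WM=8
i=5 t=11 v=3: → [6,16); WM=9
i=6 t=13 v=4: → [6,18); WM=11
i=7 t=14 v=3: → [6,19); WM=12
i=8 t=17 v=9: → [6,22); WM=15
i=9 t=18 v=3: → [6,23); WM=16
i=10 t=19 v=4: → [6,24); WM=17
i=11 t=22 v=3: → [6,27); WM=20
i=12 t=22 v=6: → [6,27); WM=20
i=13 t=23 v=6: → [6,28); WM=21
i=14 t=24 v=2: → [6,29); WM=22
i=15 t=24 v=5: → [6,29); WM=22
i=16 t=24 v=9: → [6,29); WM=22
i=17 t=22 v=7: → [6,29); WM=22
i=18 t=27 v=1: → [6,32); WM=25
i=19 t=28 v=3: → [6,33); WM=26
i=20 t=29 v=6: → [6,34); WM=27

[1,6)=3 [6,34)=9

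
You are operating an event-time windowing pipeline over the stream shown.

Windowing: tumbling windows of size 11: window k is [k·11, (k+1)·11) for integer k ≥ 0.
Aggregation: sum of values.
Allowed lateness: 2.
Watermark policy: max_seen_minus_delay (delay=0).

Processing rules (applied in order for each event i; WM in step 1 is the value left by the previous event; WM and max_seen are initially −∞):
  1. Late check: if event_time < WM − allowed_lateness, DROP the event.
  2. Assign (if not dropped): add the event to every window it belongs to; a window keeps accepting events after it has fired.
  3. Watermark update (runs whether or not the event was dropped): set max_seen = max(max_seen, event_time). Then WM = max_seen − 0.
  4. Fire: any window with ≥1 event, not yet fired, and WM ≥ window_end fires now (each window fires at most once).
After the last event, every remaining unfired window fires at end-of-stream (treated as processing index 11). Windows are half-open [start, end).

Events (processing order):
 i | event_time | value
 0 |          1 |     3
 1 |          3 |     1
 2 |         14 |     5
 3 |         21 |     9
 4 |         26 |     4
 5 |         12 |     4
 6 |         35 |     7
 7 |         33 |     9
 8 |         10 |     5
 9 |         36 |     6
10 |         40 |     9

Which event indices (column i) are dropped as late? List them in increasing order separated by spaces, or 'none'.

i=0 t=1 v=3: → [0,11); WM=1
i=1 t=3 v=1: → [0,11); WM=3
i=2 t=14 v=5: → [11,22); WM=14; [0,11) fires=4
i=3 t=21 v=9: → [11,22); WM=21
i=4 t=26 v=4: → [22,33); WM=26; [11,22) fires=14
i=5 t=12 v=4: DROP (t<26-2); WM=26
i=6 t=35 v=7: → [33,44); WM=35; [22,33) fires=4
i=7 t=33 v=9: → [33,44); WM=35
i=8 t=10 v=5: DROP (t<35-2); WM=35
i=9 t=36 v=6: → [33,44); WM=36
i=10 t=40 v=9: → [33,44); WM=40

5 8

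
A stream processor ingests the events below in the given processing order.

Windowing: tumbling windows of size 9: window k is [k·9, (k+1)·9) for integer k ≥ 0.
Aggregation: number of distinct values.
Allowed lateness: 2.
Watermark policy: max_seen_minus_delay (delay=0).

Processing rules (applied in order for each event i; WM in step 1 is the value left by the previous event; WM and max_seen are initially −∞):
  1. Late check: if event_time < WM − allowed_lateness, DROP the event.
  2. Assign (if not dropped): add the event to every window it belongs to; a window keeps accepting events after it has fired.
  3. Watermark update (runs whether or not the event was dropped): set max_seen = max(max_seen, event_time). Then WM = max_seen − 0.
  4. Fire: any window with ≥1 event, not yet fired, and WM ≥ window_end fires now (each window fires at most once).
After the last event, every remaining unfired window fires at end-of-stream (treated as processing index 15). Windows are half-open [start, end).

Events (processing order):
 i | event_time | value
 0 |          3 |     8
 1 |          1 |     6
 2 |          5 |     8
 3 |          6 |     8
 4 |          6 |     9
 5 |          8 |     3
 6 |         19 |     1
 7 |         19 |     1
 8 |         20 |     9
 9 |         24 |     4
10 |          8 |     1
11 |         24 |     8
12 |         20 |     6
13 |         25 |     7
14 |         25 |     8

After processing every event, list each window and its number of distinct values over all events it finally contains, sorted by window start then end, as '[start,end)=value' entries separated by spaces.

i=0 t=3 v=8: → [0,9); WM=3
i=1 t=1 v=6: → [0,9); WM=3
i=2 t=5 v=8: → [0,9); WM=5
i=3 t=6 v=8: → [0,9); WM=6
i=4 t=6 v=9: → [0,9); WM=6
i=5 t=8 v=3: → [0,9); WM=8
i=6 t=19 v=1: → [18,27); WM=19; [0,9) fires=4
i=7 t=19 v=1: → [18,27); WM=19
i=8 t=20 v=9: → [18,27); WM=20
i=9 t=24 v=4: → [18,27); WM=24
i=10 t=8 v=1: DROP (t<24-2); WM=24
i=11 t=24 v=8: → [18,27); WM=24
i=12 t=20 v=6: DROP (t<24-2); WM=24
i=13 t=25 v=7: → [18,27); WM=25
i=14 t=25 v=8: → [18,27); WM=25

[0,9)=4 [18,27)=5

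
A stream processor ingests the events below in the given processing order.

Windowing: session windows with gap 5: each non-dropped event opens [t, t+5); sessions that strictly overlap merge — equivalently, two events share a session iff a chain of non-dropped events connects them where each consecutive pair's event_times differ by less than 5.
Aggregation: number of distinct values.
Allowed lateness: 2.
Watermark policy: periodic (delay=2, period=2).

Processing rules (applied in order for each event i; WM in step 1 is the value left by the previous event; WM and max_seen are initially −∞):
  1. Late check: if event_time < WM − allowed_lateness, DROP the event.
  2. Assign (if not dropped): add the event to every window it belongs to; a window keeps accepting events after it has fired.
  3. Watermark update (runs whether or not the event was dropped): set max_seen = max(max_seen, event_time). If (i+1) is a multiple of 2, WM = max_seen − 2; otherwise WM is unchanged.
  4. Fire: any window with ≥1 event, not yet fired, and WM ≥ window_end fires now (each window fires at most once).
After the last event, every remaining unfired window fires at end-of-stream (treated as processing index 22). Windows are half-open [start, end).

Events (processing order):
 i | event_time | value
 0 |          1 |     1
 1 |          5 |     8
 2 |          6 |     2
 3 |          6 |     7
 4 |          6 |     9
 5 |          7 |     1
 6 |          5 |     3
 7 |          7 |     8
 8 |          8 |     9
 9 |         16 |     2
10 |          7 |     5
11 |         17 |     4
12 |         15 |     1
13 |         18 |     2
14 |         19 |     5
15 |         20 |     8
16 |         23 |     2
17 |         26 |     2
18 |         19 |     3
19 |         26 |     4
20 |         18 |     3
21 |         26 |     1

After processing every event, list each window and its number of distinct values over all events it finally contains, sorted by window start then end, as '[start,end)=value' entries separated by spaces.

[1,13)=6 [15,31)=5

i=0 t=1 v=1: → [1,6); WM=−∞
i=1 t=5 v=8: → [1,10); WM=3
i=2 t=6 v=2: → [1,11); WM=3
i=3 t=6 v=7: → [1,11); WM=4
i=4 t=6 v=9: → [1,11); WM=4
i=5 t=7 v=1: → [1,12); WM=5
i=6 t=5 v=3: → [1,12); WM=5
i=7 t=7 v=8: → [1,12); WM=5
i=8 t=8 v=9: → [1,13); WM=5
i=9 t=16 v=2: → [16,21); WM=14
i=10 t=7 v=5: DROP (t<14-2); WM=14
i=11 t=17 v=4: → [16,22); WM=15
i=12 t=15 v=1: → [15,22); WM=15
i=13 t=18 v=2: → [15,23); WM=16
i=14 t=19 v=5: → [15,24); WM=16
i=15 t=20 v=8: → [15,25); WM=18
i=16 t=23 v=2: → [15,28); WM=18
i=17 t=26 v=2: → [15,31); WM=24
i=18 t=19 v=3: DROP (t<24-2); WM=24
i=19 t=26 v=4: → [15,31); WM=24
i=20 t=18 v=3: DROP (t<24-2); WM=24
i=21 t=26 v=1: → [15,31); WM=24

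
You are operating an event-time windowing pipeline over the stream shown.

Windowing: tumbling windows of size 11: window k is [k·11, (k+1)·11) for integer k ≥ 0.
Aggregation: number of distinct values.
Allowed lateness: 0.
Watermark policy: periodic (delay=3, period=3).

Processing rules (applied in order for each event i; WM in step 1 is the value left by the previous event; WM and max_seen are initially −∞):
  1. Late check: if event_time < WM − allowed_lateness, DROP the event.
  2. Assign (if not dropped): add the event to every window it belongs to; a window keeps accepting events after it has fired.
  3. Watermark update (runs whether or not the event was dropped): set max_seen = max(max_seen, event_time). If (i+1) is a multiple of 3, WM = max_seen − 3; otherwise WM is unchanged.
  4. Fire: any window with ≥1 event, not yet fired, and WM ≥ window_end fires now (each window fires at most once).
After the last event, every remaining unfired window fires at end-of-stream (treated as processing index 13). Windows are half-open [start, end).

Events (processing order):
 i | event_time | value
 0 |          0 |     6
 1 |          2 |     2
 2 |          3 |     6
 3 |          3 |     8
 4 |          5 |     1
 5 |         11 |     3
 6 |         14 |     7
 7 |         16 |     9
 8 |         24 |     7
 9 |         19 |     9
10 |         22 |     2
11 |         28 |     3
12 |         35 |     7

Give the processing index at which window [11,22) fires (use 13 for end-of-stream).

i=0 t=0 v=6: → [0,11); WM=−∞
i=1 t=2 v=2: → [0,11); WM=−∞
i=2 t=3 v=6: → [0,11); WM=0
i=3 t=3 v=8: → [0,11); WM=0
i=4 t=5 v=1: → [0,11); WM=0
i=5 t=11 v=3: → [11,22); WM=8
i=6 t=14 v=7: → [11,22); WM=8
i=7 t=16 v=9: → [11,22); WM=8
i=8 t=24 v=7: → [22,33); WM=21; [0,11) fires=4
i=9 t=19 v=9: DROP (t<21-0); WM=21
i=10 t=22 v=2: → [22,33); WM=21
i=11 t=28 v=3: → [22,33); WM=25; [11,22) fires=3
i=12 t=35 v=7: → [33,44); WM=25

11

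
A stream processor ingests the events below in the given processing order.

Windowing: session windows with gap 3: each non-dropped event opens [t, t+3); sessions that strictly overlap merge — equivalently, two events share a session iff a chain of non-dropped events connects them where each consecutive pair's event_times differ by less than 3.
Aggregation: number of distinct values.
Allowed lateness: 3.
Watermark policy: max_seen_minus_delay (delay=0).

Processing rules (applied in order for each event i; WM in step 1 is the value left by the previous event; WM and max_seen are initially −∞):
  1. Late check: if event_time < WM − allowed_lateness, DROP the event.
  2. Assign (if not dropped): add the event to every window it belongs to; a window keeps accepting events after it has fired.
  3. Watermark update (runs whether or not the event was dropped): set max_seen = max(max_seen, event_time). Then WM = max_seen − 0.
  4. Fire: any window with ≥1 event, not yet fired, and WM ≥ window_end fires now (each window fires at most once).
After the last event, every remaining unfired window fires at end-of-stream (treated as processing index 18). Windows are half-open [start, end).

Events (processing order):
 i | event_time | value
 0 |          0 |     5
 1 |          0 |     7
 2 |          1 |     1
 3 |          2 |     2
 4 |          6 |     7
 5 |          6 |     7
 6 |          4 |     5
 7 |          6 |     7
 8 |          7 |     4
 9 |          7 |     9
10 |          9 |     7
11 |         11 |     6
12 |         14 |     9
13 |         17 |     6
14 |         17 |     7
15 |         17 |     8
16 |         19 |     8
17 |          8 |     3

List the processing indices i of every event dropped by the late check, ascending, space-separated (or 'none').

i=0 t=0 v=5: → [0,3); WM=0
i=1 t=0 v=7: → [0,3); WM=0
i=2 t=1 v=1: → [0,4); WM=1
i=3 t=2 v=2: → [0,5); WM=2
i=4 t=6 v=7: → [6,9); WM=6
i=5 t=6 v=7: → [6,9); WM=6
i=6 t=4 v=5: → [0,9); WM=6
i=7 t=6 v=7: → [0,9); WM=6
i=8 t=7 v=4: → [0,10); WM=7
i=9 t=7 v=9: → [0,10); WM=7
i=10 t=9 v=7: → [0,12); WM=9
i=11 t=11 v=6: → [0,14); WM=11
i=12 t=14 v=9: → [14,17); WM=14
i=13 t=17 v=6: → [17,20); WM=17
i=14 t=17 v=7: → [17,20); WM=17
i=15 t=17 v=8: → [17,20); WM=17
i=16 t=19 v=8: → [17,22); WM=19
i=17 t=8 v=3: DROP (t<19-3); WM=19

17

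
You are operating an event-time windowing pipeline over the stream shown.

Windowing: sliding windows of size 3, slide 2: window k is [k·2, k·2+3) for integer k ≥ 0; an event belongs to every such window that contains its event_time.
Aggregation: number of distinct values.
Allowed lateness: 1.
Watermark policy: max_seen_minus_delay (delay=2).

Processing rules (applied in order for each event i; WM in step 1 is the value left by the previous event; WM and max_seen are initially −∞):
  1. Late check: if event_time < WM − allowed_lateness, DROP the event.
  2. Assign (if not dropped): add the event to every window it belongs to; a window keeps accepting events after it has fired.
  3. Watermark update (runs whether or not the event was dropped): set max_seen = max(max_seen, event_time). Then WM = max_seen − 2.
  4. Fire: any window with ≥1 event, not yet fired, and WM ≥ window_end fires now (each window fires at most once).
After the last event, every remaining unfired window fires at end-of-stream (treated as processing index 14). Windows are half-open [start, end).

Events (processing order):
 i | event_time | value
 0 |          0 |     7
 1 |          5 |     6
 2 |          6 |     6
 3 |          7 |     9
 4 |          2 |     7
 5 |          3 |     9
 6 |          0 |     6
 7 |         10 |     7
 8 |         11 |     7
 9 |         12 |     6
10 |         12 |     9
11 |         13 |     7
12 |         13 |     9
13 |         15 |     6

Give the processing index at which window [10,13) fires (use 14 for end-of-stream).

i=0 t=0 v=7: → [0,3); WM=-2
i=1 t=5 v=6: → [4,7); WM=3; [0,3) fires=1
i=2 t=6 v=6: → [6,9),[4,7); WM=4
i=3 t=7 v=9: → [6,9); WM=5
i=4 t=2 v=7: DROP (t<5-1); WM=5
i=5 t=3 v=9: DROP (t<5-1); WM=5
i=6 t=0 v=6: DROP (t<5-1); WM=5
i=7 t=10 v=7: → [10,13),[8,11); WM=8; [4,7) fires=1
i=8 t=11 v=7: → [10,13); WM=9; [6,9) fires=2
i=9 t=12 v=6: → [12,15),[10,13); WM=10
i=10 t=12 v=9: → [12,15),[10,13); WM=10
i=11 t=13 v=7: → [12,15); WM=11; [8,11) fires=1
i=12 t=13 v=9: → [12,15); WM=11
i=13 t=15 v=6: → [14,17); WM=13; [10,13) fires=3

13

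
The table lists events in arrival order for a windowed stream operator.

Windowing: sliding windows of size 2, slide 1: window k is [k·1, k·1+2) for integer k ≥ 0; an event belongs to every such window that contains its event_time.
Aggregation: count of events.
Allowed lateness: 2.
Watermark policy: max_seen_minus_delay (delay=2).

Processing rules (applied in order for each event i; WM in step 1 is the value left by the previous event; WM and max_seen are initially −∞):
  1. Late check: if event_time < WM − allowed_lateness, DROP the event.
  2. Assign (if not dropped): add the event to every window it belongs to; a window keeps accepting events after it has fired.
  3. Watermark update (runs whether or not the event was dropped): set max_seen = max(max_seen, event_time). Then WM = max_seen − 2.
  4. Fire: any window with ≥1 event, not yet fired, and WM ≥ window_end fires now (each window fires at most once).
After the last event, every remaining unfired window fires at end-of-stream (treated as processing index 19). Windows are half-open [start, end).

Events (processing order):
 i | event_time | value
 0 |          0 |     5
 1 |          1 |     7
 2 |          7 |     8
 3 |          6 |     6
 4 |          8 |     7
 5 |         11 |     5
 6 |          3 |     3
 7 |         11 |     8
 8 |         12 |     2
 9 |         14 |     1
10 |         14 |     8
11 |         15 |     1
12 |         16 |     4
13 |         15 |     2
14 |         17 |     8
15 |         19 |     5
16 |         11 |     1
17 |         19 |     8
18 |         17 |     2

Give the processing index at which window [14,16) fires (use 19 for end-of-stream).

15

i=0 t=0 v=5: → [0,2); WM=-2
i=1 t=1 v=7: → [1,3),[0,2); WM=-1
i=2 t=7 v=8: → [7,9),[6,8); WM=5; [0,2) fires=2 [1,3) fires=1
i=3 t=6 v=6: → [6,8),[5,7); WM=5
i=4 t=8 v=7: → [8,10),[7,9); WM=6
i=5 t=11 v=5: → [11,13),[10,12); WM=9; [5,7) fires=1 [6,8) fires=2 [7,9) fires=2
i=6 t=3 v=3: DROP (t<9-2); WM=9
i=7 t=11 v=8: → [11,13),[10,12); WM=9
i=8 t=12 v=2: → [12,14),[11,13); WM=10; [8,10) fires=1
i=9 t=14 v=1: → [14,16),[13,15); WM=12; [10,12) fires=2
i=10 t=14 v=8: → [14,16),[13,15); WM=12
i=11 t=15 v=1: → [15,17),[14,16); WM=13; [11,13) fires=3
i=12 t=16 v=4: → [16,18),[15,17); WM=14; [12,14) fires=1
i=13 t=15 v=2: → [15,17),[14,16); WM=14
i=14 t=17 v=8: → [17,19),[16,18); WM=15; [13,15) fires=2
i=15 t=19 v=5: → [19,21),[18,20); WM=17; [14,16) fires=4 [15,17) fires=3
i=16 t=11 v=1: DROP (t<17-2); WM=17
i=17 t=19 v=8: → [19,21),[18,20); WM=17
i=18 t=17 v=2: → [17,19),[16,18); WM=17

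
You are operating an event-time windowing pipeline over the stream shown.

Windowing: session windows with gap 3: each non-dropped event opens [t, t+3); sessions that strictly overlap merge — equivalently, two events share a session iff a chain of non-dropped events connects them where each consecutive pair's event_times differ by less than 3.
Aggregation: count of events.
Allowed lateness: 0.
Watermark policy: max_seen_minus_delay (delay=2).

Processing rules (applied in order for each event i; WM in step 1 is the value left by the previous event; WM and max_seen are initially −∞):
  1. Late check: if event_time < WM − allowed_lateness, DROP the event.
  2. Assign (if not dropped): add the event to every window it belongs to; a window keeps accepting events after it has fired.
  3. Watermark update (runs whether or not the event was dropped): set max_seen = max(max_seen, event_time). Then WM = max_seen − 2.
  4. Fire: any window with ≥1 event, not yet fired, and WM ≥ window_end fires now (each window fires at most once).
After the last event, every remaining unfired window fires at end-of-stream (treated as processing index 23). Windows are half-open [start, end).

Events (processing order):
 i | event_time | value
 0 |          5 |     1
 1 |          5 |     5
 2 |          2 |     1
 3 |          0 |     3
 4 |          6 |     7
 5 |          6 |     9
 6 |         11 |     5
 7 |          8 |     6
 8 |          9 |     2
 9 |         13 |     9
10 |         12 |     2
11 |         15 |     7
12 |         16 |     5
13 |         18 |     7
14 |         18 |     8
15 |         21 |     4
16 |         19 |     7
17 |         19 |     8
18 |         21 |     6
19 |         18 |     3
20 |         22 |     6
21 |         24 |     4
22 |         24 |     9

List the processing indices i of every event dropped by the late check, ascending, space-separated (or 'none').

2 3 7 19

i=0 t=5 v=1: → [5,8); WM=3
i=1 t=5 v=5: → [5,8); WM=3
i=2 t=2 v=1: DROP (t<3-0); WM=3
i=3 t=0 v=3: DROP (t<3-0); WM=3
i=4 t=6 v=7: → [5,9); WM=4
i=5 t=6 v=9: → [5,9); WM=4
i=6 t=11 v=5: → [11,14); WM=9
i=7 t=8 v=6: DROP (t<9-0); WM=9
i=8 t=9 v=2: → [9,14); WM=9
i=9 t=13 v=9: → [9,16); WM=11
i=10 t=12 v=2: → [9,16); WM=11
i=11 t=15 v=7: → [9,18); WM=13
i=12 t=16 v=5: → [9,19); WM=14
i=13 t=18 v=7: → [9,21); WM=16
i=14 t=18 v=8: → [9,21); WM=16
i=15 t=21 v=4: → [21,24); WM=19
i=16 t=19 v=7: → [9,24); WM=19
i=17 t=19 v=8: → [9,24); WM=19
i=18 t=21 v=6: → [9,24); WM=19
i=19 t=18 v=3: DROP (t<19-0); WM=19
i=20 t=22 v=6: → [9,25); WM=20
i=21 t=24 v=4: → [9,27); WM=22
i=22 t=24 v=9: → [9,27); WM=22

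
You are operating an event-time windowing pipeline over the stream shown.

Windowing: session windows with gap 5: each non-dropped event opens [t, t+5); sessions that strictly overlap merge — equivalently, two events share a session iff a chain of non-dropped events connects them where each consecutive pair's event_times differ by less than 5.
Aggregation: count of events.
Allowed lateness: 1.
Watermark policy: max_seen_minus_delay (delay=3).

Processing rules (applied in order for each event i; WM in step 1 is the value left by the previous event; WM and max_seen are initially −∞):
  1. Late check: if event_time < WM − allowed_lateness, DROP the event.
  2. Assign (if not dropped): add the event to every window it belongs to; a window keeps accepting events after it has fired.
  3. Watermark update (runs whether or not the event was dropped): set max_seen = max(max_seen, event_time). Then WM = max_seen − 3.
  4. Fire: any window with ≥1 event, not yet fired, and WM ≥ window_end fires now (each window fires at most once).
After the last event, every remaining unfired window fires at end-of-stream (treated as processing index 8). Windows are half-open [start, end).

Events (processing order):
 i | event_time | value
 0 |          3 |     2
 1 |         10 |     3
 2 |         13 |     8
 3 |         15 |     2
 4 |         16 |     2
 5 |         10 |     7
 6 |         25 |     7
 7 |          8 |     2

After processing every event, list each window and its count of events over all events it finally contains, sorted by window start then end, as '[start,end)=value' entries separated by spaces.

i=0 t=3 v=2: → [3,8); WM=0
i=1 t=10 v=3: → [10,15); WM=7
i=2 t=13 v=8: → [10,18); WM=10
i=3 t=15 v=2: → [10,20); WM=12
i=4 t=16 v=2: → [10,21); WM=13
i=5 t=10 v=7: DROP (t<13-1); WM=13
i=6 t=25 v=7: → [25,30); WM=22
i=7 t=8 v=2: DROP (t<22-1); WM=22

[3,8)=1 [10,21)=4 [25,30)=1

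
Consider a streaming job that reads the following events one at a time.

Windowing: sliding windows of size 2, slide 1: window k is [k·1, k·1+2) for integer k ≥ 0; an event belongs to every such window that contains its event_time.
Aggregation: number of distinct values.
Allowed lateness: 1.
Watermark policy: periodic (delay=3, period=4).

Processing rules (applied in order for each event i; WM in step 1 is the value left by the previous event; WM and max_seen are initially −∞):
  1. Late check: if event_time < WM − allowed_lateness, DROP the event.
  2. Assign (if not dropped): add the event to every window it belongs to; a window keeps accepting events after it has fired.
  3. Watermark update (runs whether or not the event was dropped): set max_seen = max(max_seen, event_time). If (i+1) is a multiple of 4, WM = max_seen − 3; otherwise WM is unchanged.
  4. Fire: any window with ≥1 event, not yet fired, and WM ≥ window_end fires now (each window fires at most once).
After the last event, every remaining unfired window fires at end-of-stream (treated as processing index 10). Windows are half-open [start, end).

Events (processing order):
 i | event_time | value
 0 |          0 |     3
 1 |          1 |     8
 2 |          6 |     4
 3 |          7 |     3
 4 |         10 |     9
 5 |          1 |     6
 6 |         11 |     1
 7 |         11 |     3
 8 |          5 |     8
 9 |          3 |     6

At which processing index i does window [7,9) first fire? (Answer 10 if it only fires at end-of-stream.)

i=0 t=0 v=3: → [0,2); WM=−∞
i=1 t=1 v=8: → [1,3),[0,2); WM=−∞
i=2 t=6 v=4: → [6,8),[5,7); WM=−∞
i=3 t=7 v=3: → [7,9),[6,8); WM=4; [0,2) fires=2 [1,3) fires=1
i=4 t=10 v=9: → [10,12),[9,11); WM=4
i=5 t=1 v=6: DROP (t<4-1); WM=4
i=6 t=11 v=1: → [11,13),[10,12); WM=4
i=7 t=11 v=3: → [11,13),[10,12); WM=8; [5,7) fires=1 [6,8) fires=2
i=8 t=5 v=8: DROP (t<8-1); WM=8
i=9 t=3 v=6: DROP (t<8-1); WM=8

10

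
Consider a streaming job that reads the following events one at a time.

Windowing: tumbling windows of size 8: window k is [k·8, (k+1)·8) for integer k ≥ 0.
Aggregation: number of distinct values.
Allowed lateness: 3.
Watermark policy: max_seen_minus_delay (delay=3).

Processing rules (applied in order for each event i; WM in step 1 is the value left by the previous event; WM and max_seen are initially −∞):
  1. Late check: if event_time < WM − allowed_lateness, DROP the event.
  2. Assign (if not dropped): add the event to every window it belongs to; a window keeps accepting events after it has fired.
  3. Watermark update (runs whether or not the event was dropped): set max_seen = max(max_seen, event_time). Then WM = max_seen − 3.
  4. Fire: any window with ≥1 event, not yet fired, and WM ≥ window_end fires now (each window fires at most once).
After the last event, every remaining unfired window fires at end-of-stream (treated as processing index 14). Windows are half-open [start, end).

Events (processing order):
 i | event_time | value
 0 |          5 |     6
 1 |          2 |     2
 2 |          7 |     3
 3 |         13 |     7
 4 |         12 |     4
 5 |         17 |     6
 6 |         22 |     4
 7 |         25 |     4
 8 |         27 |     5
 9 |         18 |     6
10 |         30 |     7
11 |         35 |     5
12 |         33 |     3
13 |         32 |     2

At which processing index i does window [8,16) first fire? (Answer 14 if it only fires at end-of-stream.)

i=0 t=5 v=6: → [0,8); WM=2
i=1 t=2 v=2: → [0,8); WM=2
i=2 t=7 v=3: → [0,8); WM=4
i=3 t=13 v=7: → [8,16); WM=10; [0,8) fires=3
i=4 t=12 v=4: → [8,16); WM=10
i=5 t=17 v=6: → [16,24); WM=14
i=6 t=22 v=4: → [16,24); WM=19; [8,16) fires=2
i=7 t=25 v=4: → [24,32); WM=22
i=8 t=27 v=5: → [24,32); WM=24; [16,24) fires=2
i=9 t=18 v=6: DROP (t<24-3); WM=24
i=10 t=30 v=7: → [24,32); WM=27
i=11 t=35 v=5: → [32,40); WM=32; [24,32) fires=3
i=12 t=33 v=3: → [32,40); WM=32
i=13 t=32 v=2: → [32,40); WM=32

6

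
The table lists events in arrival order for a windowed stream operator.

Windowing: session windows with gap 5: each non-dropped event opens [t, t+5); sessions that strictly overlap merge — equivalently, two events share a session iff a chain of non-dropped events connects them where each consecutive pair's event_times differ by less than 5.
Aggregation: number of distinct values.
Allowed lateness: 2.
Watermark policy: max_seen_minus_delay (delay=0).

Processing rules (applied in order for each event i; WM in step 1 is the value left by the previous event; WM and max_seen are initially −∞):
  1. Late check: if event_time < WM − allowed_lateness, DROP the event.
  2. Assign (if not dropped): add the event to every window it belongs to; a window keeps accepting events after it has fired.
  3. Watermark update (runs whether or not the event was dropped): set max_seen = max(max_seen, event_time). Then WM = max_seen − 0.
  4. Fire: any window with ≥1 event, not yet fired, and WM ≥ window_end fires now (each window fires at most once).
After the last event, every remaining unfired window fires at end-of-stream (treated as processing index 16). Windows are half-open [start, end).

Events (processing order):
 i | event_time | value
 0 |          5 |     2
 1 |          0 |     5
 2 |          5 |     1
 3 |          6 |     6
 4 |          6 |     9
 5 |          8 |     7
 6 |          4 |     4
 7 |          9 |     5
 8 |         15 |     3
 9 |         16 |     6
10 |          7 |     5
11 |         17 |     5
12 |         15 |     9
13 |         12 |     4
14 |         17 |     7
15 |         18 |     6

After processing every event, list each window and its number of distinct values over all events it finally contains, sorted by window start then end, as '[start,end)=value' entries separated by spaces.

i=0 t=5 v=2: → [5,10); WM=5
i=1 t=0 v=5: DROP (t<5-2); WM=5
i=2 t=5 v=1: → [5,10); WM=5
i=3 t=6 v=6: → [5,11); WM=6
i=4 t=6 v=9: → [5,11); WM=6
i=5 t=8 v=7: → [5,13); WM=8
i=6 t=4 v=4: DROP (t<8-2); WM=8
i=7 t=9 v=5: → [5,14); WM=9
i=8 t=15 v=3: → [15,20); WM=15
i=9 t=16 v=6: → [15,21); WM=16
i=10 t=7 v=5: DROP (t<16-2); WM=16
i=11 t=17 v=5: → [15,22); WM=17
i=12 t=15 v=9: → [15,22); WM=17
i=13 t=12 v=4: DROP (t<17-2); WM=17
i=14 t=17 v=7: → [15,22); WM=17
i=15 t=18 v=6: → [15,23); WM=18

[5,14)=6 [15,23)=5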